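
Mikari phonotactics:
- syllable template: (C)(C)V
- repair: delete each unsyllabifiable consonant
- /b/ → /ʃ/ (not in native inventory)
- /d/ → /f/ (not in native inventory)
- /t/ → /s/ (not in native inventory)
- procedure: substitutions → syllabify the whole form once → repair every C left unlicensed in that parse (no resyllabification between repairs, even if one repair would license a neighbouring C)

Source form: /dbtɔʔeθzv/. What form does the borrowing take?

Substitution: /d/ → /f/, /b/ → /ʃ/, /t/ → /s/, giving /fʃsɔʔeθzv/.
Syllabifying with onset maximization leaves /f/, /θ/, /z/, /v/ stranded (no codas are permitted; onsets may contain at most 2 consonants).
Deletion applies to /f/, /θ/, /z/, /v/.

ʃsɔʔe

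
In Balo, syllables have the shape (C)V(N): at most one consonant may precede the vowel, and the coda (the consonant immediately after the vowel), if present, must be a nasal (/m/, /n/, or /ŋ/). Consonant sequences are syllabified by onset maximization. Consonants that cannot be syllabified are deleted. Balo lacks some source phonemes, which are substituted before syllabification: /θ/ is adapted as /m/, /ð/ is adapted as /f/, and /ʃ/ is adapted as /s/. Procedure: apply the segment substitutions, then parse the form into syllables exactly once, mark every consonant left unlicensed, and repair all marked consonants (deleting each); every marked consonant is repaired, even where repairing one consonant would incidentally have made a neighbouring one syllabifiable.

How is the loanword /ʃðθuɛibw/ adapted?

muɛi

Substitution: /ʃ/ → /s/, /ð/ → /f/, /θ/ → /m/, giving /sfmuɛibw/.
The consonants /s/, /f/, /b/, /w/ cannot be parsed into a legal (C)V(N) syllable (only a nasal (/m/, /n/, or /ŋ/) is licensed in coda position; onsets are limited to one consonant).
Deletion applies to /s/, /f/, /b/, /w/.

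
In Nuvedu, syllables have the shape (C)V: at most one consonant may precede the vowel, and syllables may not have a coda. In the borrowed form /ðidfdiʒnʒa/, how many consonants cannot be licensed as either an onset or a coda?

4

The consonants /d/, /f/, /ʒ/, /n/ cannot be parsed into a legal (C)V syllable (no codas are permitted; onsets are limited to one consonant).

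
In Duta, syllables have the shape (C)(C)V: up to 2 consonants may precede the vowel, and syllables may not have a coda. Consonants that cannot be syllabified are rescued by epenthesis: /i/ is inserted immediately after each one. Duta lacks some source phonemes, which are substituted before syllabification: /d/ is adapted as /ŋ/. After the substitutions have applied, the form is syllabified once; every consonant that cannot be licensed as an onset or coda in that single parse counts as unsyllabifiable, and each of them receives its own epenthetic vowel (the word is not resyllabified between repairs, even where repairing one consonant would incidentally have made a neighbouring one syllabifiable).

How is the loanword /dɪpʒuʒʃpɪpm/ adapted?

ŋɪpʒuʒiʃpɪpimi

Substitution: /d/ → /ŋ/, giving /ŋɪpʒuʒʃpɪpm/.
Under (C)(C)V, the unsyllabifiable consonants are /ʒ/, /p/, /m/ (no codas are permitted; onsets may contain at most 2 consonants).
Each unlicensed consonant becomes the onset of a new syllable: /ʒ/ → /ʒi/, /p/ → /pi/, /m/ → /mi/.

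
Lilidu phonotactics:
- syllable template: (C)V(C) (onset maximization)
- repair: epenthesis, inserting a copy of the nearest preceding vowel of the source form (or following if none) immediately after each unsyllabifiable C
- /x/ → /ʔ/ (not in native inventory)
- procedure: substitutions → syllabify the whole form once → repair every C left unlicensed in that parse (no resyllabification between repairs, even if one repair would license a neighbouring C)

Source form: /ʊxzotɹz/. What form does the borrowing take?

ʊʔzotɹozo

Substitution: /x/ → /ʔ/, giving /ʊʔzotɹz/.
The consonants /ɹ/, /z/ cannot be parsed into a legal (C)V(C) syllable (at most one coda consonant is licensed; onsets are limited to one consonant).
Inserting the epenthetic vowel yields /ɹ/ → /ɹo/, /z/ → /zo/.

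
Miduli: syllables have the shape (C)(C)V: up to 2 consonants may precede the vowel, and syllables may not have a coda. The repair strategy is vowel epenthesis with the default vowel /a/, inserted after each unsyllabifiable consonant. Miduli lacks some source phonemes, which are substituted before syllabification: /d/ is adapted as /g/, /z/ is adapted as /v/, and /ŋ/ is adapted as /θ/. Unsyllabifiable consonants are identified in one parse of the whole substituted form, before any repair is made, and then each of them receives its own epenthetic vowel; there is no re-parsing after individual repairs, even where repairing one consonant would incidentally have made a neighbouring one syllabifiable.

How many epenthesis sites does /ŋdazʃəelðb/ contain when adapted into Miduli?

After substitution the input is /θgavʃəelðb/.
The unsyllabifiable consonants are /l/, /ð/, /b/; each receives one epenthetic vowel.

3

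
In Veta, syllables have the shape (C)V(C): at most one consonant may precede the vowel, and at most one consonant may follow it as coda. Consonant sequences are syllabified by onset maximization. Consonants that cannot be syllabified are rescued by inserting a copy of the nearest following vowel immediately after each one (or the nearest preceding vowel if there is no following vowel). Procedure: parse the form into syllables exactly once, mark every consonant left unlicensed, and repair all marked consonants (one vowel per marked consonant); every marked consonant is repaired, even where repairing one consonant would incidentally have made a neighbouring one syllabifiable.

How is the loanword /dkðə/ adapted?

dəkəðə

Under (C)V(C), the unsyllabifiable consonants are /d/, /k/ (at most one coda consonant is licensed; onsets are limited to one consonant).
Epenthesis after each stranded consonant: /d/ → /də/, /k/ → /kə/.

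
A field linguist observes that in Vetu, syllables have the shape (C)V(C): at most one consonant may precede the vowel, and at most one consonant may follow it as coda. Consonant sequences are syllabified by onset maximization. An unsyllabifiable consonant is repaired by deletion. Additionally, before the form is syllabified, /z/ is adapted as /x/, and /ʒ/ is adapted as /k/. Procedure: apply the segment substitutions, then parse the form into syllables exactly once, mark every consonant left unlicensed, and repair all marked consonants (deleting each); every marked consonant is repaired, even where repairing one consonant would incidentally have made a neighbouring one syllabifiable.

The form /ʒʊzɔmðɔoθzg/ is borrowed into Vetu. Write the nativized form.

kʊxɔmðɔoθ

Substitution: /ʒ/ → /k/, /z/ → /x/, giving /kʊxɔmðɔoθxg/.
The consonants /x/, /g/ cannot be parsed into a legal (C)V(C) syllable (at most one coda consonant is licensed; onsets are limited to one consonant).
Each unlicensed consonant is deleted: /x/, /g/.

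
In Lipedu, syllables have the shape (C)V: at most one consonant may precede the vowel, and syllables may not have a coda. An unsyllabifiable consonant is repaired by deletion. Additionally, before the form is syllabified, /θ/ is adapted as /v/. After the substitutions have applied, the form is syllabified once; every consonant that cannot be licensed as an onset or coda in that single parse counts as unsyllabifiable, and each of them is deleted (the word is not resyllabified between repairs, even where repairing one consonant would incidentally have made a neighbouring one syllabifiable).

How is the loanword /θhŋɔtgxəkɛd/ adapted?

ŋɔxəkɛ

Substitution: /θ/ → /v/, giving /vhŋɔtgxəkɛd/.
The consonants /v/, /h/, /t/, /g/, /d/ cannot be parsed into a legal (C)V syllable (no codas are permitted; onsets are limited to one consonant).
Each unlicensed consonant is deleted: /v/, /h/, /t/, /g/, /d/.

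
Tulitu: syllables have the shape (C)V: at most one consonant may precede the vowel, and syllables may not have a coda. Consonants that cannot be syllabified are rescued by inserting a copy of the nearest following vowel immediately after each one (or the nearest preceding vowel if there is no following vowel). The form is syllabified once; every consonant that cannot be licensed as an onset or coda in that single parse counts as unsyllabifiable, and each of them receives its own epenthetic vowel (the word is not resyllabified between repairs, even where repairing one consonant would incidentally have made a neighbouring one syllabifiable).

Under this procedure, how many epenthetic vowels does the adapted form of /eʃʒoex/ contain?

2

The unsyllabifiable consonants are /ʃ/, /x/; each receives one epenthetic vowel.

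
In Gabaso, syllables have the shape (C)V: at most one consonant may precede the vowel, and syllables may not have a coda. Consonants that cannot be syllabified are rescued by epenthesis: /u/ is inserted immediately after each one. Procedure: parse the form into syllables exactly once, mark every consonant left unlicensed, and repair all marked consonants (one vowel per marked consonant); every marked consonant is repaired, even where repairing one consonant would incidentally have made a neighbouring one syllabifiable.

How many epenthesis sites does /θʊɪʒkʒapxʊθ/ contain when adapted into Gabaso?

The unsyllabifiable consonants are /ʒ/, /k/, /p/, /θ/; each receives one epenthetic vowel.

4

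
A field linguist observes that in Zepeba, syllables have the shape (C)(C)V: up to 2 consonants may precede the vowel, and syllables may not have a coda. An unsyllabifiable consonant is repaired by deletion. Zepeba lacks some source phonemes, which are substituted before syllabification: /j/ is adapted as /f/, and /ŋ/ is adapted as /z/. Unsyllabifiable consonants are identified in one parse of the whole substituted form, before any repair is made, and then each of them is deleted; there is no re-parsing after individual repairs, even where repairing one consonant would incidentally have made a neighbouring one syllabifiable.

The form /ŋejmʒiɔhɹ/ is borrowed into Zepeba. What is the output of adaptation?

zemʒiɔ

Substitution: /ŋ/ → /z/, /j/ → /f/, giving /zefmʒiɔhɹ/.
Under (C)(C)V, the unsyllabifiable consonants are /f/, /h/, /ɹ/ (no codas are permitted; onsets may contain at most 2 consonants).
Deletion applies to /f/, /h/, /ɹ/.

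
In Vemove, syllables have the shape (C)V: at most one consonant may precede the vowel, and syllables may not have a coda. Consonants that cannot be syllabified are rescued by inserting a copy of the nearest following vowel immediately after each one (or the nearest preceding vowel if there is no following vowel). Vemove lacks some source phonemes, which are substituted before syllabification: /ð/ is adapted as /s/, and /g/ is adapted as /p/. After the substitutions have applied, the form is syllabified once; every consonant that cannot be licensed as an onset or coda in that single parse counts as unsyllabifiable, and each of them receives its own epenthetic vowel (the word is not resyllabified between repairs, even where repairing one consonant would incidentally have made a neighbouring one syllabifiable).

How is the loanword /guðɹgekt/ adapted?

Substitution: /g/ → /p/, /ð/ → /s/, giving /pusɹpekt/.
Under (C)V, the unsyllabifiable consonants are /s/, /ɹ/, /k/, /t/ (no codas are permitted; onsets are limited to one consonant).
Each unlicensed consonant becomes the onset of a new syllable: /s/ → /se/, /ɹ/ → /ɹe/, /k/ → /ke/, /t/ → /te/.

puseɹepekete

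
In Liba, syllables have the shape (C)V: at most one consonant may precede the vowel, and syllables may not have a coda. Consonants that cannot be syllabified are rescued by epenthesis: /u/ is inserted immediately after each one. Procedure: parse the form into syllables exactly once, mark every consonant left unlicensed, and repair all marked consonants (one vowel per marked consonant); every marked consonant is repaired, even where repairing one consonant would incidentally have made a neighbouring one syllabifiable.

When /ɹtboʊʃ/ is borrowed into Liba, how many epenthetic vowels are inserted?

3

The unsyllabifiable consonants are /ɹ/, /t/, /ʃ/; each receives one epenthetic vowel.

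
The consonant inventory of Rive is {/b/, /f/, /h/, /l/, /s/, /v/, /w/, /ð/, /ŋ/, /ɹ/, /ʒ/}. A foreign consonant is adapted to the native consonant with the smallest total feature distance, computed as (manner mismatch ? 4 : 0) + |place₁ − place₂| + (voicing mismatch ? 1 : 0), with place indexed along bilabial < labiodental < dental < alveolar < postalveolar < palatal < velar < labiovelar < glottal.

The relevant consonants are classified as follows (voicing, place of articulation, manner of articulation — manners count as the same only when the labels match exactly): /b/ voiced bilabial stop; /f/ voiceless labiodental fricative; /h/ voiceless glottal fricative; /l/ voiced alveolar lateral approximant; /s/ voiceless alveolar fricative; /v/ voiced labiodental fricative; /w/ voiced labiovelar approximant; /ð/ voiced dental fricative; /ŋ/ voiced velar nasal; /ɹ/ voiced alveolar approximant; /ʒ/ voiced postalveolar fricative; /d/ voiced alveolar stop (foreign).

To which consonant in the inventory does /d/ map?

b

/b/ is closest: same manner (stop), place distance 3 (alveolar→bilabial), same voicing; total 3. Next closest is /l/ at distance 4.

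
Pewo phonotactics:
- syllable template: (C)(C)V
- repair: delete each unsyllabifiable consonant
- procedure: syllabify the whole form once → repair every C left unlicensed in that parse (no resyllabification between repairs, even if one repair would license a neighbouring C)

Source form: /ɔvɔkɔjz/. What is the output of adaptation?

ɔvɔkɔ

The consonants /j/, /z/ cannot be parsed into a legal (C)(C)V syllable (no codas are permitted; onsets may contain at most 2 consonants).
Deleting the stranded consonants removes /j/, /z/.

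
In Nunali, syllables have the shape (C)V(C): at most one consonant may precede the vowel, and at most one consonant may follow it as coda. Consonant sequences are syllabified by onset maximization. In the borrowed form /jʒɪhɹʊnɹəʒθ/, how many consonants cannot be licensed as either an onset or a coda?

2

Under (C)V(C), the unsyllabifiable consonants are /j/, /θ/ (at most one coda consonant is licensed; onsets are limited to one consonant).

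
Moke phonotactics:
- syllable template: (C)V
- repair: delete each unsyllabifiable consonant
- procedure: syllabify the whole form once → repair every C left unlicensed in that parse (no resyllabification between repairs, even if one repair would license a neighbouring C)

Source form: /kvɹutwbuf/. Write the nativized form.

ɹubu

Syllabifying with onset maximization leaves /k/, /v/, /t/, /w/, /f/ stranded (no codas are permitted; onsets are limited to one consonant).
Each unlicensed consonant is deleted: /k/, /v/, /t/, /w/, /f/.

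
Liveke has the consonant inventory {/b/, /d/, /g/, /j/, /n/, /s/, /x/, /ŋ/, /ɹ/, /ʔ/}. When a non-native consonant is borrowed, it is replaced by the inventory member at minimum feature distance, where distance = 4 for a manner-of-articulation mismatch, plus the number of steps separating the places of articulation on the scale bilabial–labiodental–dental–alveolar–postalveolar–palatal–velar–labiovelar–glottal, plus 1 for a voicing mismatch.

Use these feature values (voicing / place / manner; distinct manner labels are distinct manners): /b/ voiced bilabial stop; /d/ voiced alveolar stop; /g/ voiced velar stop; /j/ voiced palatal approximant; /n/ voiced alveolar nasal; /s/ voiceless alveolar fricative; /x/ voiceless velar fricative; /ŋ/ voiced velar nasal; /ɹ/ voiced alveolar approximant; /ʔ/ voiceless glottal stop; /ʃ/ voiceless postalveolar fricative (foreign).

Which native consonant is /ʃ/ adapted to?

s

/s/ is closest: same manner (fricative), place distance 1 (postalveolar→alveolar), same voicing; total 1. Next closest is /x/ at distance 2.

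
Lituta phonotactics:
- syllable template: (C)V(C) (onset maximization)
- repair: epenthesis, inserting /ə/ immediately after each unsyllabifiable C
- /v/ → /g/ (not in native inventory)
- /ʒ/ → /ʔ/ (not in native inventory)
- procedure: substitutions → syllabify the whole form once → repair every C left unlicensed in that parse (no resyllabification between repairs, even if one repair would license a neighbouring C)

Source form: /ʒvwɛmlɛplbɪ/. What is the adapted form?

ʔəgəwɛmlɛpləbɪ

Substitution: /ʒ/ → /ʔ/, /v/ → /g/, giving /ʔgwɛmlɛplbɪ/.
The consonants /ʔ/, /g/, /l/ cannot be parsed into a legal (C)V(C) syllable (at most one coda consonant is licensed; onsets are limited to one consonant).
Inserting the epenthetic vowel yields /ʔ/ → /ʔə/, /g/ → /gə/, /l/ → /lə/.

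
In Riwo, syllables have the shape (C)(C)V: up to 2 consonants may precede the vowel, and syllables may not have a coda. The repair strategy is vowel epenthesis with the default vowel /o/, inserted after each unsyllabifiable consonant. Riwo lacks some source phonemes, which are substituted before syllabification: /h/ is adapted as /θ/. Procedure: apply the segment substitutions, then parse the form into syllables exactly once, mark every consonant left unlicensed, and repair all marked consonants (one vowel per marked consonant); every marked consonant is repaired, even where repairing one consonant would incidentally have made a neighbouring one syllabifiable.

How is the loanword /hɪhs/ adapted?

Substitution: /h/ → /θ/, giving /θɪθs/.
The consonants /θ/, /s/ cannot be parsed into a legal (C)(C)V syllable (no codas are permitted; onsets may contain at most 2 consonants).
Inserting the epenthetic vowel yields /θ/ → /θo/, /s/ → /so/.

θɪθoso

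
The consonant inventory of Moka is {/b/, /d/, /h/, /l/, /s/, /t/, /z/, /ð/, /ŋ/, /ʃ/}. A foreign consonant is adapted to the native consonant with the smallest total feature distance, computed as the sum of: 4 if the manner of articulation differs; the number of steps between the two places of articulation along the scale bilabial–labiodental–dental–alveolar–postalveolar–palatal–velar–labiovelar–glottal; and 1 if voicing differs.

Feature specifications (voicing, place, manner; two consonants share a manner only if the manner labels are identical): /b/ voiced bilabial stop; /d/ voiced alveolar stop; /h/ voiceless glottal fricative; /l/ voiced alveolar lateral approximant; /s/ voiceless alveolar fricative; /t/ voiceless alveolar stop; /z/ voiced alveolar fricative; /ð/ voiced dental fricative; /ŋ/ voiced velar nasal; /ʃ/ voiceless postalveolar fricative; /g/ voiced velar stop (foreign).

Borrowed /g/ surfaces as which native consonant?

/d/ is closest: same manner (stop), place distance 3 (velar→alveolar), same voicing; total 3. Next closest is /t/ at distance 4.

d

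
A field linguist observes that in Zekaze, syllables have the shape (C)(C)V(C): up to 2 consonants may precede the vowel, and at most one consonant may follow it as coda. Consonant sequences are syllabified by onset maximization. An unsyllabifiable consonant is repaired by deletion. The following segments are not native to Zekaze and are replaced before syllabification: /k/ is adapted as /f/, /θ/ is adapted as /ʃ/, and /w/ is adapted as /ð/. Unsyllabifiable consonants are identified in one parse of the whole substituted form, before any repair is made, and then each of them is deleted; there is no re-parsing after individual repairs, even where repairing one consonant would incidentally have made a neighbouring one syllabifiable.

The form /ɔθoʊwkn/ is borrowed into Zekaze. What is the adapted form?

Substitution: /θ/ → /ʃ/, /w/ → /ð/, /k/ → /f/, giving /ɔʃoʊðfn/.
The consonants /f/, /n/ cannot be parsed into a legal (C)(C)V(C) syllable (at most one coda consonant is licensed; onsets may contain at most 2 consonants).
Deleting the stranded consonants removes /f/, /n/.

ɔʃoʊð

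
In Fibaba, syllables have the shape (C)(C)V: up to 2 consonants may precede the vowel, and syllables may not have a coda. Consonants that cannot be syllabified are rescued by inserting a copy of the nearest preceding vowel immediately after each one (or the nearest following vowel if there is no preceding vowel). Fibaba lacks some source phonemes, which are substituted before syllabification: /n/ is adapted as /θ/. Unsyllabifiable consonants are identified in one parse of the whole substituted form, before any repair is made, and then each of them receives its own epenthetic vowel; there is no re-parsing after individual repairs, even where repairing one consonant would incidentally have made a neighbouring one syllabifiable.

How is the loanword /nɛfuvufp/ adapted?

θɛfuvufupu

Substitution: /n/ → /θ/, giving /θɛfuvufp/.
Syllabifying with onset maximization leaves /f/, /p/ stranded (no codas are permitted; onsets may contain at most 2 consonants).
Inserting the epenthetic vowel yields /f/ → /fu/, /p/ → /pu/.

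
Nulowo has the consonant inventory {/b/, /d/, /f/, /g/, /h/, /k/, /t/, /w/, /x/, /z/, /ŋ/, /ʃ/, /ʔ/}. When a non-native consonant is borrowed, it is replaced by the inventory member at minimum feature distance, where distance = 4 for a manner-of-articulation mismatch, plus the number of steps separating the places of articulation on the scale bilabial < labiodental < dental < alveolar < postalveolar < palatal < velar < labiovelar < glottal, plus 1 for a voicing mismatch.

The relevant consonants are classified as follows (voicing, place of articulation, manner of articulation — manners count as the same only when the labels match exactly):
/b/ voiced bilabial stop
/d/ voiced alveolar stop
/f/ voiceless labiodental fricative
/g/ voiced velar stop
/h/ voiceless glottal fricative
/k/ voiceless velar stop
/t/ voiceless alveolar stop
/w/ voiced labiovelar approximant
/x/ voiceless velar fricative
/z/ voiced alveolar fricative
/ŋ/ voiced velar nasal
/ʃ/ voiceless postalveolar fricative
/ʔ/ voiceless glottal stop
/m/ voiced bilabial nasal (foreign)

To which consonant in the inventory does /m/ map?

b

/b/ is closest: manner differs (nasal→stop, +4), place distance 0 (bilabial→bilabial), same voicing; total 4. Next closest is /f/ at distance 6.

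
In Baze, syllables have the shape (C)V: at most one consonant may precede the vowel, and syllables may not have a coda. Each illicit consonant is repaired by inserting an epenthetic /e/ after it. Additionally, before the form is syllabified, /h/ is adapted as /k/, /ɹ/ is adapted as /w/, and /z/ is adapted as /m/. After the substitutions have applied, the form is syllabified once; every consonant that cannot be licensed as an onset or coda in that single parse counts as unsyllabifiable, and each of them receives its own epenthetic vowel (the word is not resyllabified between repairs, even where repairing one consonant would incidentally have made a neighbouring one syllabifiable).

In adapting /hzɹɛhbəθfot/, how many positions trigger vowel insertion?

5

After substitution the input is /kmwɛkbəθfot/.
The unsyllabifiable consonants are /k/, /m/, /k/, /θ/, /t/; each receives one epenthetic vowel.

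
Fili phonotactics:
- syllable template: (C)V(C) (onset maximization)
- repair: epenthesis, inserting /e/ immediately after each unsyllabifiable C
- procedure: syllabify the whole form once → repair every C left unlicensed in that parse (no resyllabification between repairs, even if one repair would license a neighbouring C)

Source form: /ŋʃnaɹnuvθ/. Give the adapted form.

ŋeʃenaɹnuvθe

The consonants /ŋ/, /ʃ/, /θ/ cannot be parsed into a legal (C)V(C) syllable (at most one coda consonant is licensed; onsets are limited to one consonant).
Each unlicensed consonant becomes the onset of a new syllable: /ŋ/ → /ŋe/, /ʃ/ → /ʃe/, /θ/ → /θe/.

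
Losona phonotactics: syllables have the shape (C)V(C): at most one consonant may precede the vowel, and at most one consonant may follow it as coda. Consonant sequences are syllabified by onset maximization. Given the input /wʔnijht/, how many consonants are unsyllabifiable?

Under (C)V(C), the unsyllabifiable consonants are /w/, /ʔ/, /h/, /t/ (at most one coda consonant is licensed; onsets are limited to one consonant).

4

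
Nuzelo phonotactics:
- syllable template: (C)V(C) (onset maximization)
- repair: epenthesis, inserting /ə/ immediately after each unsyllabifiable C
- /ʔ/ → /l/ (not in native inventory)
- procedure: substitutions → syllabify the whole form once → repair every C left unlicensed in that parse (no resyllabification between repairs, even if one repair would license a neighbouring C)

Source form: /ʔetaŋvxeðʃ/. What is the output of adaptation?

Substitution: /ʔ/ → /l/, giving /letaŋvxeðʃ/.
Under (C)V(C), the unsyllabifiable consonants are /v/, /ʃ/ (at most one coda consonant is licensed; onsets are limited to one consonant).
Epenthesis after each stranded consonant: /v/ → /və/, /ʃ/ → /ʃə/.

letaŋvəxeðʃə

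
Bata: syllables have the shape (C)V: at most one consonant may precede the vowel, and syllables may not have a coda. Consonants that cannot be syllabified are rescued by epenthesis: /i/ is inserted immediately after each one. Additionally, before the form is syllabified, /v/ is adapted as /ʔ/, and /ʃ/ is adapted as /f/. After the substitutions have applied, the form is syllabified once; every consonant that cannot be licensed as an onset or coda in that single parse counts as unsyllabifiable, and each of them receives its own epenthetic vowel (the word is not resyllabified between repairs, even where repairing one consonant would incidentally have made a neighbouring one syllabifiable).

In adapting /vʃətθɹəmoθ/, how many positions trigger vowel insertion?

After substitution the input is /ʔfətθɹəmoθ/.
The unsyllabifiable consonants are /ʔ/, /t/, /θ/, /θ/; each receives one epenthetic vowel.

4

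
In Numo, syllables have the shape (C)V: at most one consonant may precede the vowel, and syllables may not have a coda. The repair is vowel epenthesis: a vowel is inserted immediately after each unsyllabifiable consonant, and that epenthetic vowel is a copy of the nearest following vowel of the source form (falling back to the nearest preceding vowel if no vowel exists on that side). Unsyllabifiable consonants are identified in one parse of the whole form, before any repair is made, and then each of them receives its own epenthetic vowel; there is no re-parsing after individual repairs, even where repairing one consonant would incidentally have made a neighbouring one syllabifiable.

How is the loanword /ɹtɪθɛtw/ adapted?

ɹɪtɪθɛtɛwɛ

The consonants /ɹ/, /t/, /w/ cannot be parsed into a legal (C)V syllable (no codas are permitted; onsets are limited to one consonant).
Each unlicensed consonant becomes the onset of a new syllable: /ɹ/ → /ɹɪ/, /t/ → /tɛ/, /w/ → /wɛ/.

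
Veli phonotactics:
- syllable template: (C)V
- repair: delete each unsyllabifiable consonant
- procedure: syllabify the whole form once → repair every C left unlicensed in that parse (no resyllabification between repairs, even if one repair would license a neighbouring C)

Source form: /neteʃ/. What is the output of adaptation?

The consonants /ʃ/ cannot be parsed into a legal (C)V syllable (no codas are permitted; onsets are limited to one consonant).
Each unlicensed consonant is deleted: /ʃ/.

nete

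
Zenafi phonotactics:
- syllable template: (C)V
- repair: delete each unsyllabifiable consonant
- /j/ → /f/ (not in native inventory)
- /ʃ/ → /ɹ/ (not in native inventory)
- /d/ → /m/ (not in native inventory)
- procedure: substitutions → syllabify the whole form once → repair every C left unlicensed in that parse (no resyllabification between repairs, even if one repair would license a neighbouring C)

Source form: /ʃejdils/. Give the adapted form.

ɹemi

Substitution: /ʃ/ → /ɹ/, /j/ → /f/, /d/ → /m/, giving /ɹefmils/.
Under (C)V, the unsyllabifiable consonants are /f/, /l/, /s/ (no codas are permitted; onsets are limited to one consonant).
Deletion applies to /f/, /l/, /s/.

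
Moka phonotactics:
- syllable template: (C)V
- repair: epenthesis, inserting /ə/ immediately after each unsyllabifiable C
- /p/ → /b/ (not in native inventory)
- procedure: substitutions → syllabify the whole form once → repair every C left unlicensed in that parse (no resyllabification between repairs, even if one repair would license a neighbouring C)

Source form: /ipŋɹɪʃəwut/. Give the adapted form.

ibəŋəɹɪʃəwutə

Substitution: /p/ → /b/, giving /ibŋɹɪʃəwut/.
Under (C)V, the unsyllabifiable consonants are /b/, /ŋ/, /t/ (no codas are permitted; onsets are limited to one consonant).
Inserting the epenthetic vowel yields /b/ → /bə/, /ŋ/ → /ŋə/, /t/ → /tə/.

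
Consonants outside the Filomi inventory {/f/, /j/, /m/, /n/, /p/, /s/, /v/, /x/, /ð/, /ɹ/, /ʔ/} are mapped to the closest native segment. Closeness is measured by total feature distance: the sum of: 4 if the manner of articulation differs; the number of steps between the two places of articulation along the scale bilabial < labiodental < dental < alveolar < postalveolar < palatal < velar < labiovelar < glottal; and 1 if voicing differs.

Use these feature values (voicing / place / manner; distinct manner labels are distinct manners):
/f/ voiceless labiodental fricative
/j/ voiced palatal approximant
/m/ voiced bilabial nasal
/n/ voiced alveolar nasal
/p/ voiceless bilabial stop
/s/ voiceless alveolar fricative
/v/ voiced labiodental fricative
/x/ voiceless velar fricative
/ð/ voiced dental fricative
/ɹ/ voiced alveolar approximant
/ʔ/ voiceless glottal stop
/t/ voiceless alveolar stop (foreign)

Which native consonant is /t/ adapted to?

/p/ is closest: same manner (stop), place distance 3 (alveolar→bilabial), same voicing; total 3. Next closest is /s/ at distance 4.

p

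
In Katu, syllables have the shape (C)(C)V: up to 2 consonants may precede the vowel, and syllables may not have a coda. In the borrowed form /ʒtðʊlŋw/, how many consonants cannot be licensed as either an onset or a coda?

4

Under (C)(C)V, the unsyllabifiable consonants are /ʒ/, /l/, /ŋ/, /w/ (no codas are permitted; onsets may contain at most 2 consonants).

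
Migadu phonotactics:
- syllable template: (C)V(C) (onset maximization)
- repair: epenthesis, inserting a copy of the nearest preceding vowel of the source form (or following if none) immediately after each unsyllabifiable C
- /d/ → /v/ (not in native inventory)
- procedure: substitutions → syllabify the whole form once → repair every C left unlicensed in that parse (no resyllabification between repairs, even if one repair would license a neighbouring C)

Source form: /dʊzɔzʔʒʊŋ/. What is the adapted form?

vʊzɔzʔɔʒʊŋ

Substitution: /d/ → /v/, giving /vʊzɔzʔʒʊŋ/.
Under (C)V(C), the unsyllabifiable consonants are /ʔ/ (at most one coda consonant is licensed; onsets are limited to one consonant).
Each unlicensed consonant becomes the onset of a new syllable: /ʔ/ → /ʔɔ/.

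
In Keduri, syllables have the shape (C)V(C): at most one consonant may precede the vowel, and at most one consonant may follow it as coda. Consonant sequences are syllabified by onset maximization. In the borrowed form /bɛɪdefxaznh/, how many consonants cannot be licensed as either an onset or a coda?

Under (C)V(C), the unsyllabifiable consonants are /n/, /h/ (at most one coda consonant is licensed; onsets are limited to one consonant).

2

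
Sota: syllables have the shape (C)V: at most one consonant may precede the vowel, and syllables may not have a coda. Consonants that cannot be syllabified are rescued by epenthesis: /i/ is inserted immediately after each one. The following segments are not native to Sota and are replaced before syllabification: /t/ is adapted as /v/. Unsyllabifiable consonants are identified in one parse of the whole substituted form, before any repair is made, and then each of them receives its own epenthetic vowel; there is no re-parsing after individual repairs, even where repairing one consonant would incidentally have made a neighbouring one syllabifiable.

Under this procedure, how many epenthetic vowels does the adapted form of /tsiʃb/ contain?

After substitution the input is /vsiʃb/.
The unsyllabifiable consonants are /v/, /ʃ/, /b/; each receives one epenthetic vowel.

3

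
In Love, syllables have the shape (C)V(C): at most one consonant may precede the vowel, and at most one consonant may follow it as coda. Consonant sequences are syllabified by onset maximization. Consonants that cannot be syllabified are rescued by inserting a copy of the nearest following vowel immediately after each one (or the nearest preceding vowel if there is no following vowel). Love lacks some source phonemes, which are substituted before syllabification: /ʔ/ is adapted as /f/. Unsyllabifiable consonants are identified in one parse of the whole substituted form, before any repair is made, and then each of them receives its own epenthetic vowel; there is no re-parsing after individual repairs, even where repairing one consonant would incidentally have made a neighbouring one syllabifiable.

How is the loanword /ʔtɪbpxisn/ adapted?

fɪtɪbpixisni

Substitution: /ʔ/ → /f/, giving /ftɪbpxisn/.
Syllabifying with onset maximization leaves /f/, /p/, /n/ stranded (at most one coda consonant is licensed; onsets are limited to one consonant).
Inserting the epenthetic vowel yields /f/ → /fɪ/, /p/ → /pi/, /n/ → /ni/.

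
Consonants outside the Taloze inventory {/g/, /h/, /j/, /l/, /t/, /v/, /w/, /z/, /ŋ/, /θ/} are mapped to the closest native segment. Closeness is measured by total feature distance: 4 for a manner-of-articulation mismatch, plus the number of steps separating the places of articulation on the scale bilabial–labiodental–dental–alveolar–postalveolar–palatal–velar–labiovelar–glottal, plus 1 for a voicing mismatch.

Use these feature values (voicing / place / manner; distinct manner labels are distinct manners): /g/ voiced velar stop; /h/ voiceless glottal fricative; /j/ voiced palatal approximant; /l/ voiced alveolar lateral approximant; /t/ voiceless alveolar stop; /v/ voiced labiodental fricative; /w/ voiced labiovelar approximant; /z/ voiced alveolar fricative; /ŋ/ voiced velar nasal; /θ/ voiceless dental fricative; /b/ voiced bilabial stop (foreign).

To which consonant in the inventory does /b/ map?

t

/t/ is closest: same manner (stop), place distance 3 (bilabial→alveolar), voicing differs (+1); total 4. Next closest is /v/ at distance 5.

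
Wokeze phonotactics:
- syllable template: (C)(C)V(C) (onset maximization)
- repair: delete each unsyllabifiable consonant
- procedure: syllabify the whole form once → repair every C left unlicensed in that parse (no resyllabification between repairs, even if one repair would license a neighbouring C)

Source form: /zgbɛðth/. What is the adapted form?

The consonants /z/, /t/, /h/ cannot be parsed into a legal (C)(C)V(C) syllable (at most one coda consonant is licensed; onsets may contain at most 2 consonants).
Deleting the stranded consonants removes /z/, /t/, /h/.

gbɛð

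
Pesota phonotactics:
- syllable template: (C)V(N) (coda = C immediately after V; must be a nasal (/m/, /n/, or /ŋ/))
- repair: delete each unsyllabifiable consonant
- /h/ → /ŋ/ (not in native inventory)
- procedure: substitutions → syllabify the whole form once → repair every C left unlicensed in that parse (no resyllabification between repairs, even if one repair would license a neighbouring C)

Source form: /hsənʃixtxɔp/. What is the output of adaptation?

Substitution: /h/ → /ŋ/, giving /ŋsənʃixtxɔp/.
Syllabifying with onset maximization leaves /ŋ/, /x/, /t/, /p/ stranded (only a nasal (/m/, /n/, or /ŋ/) is licensed in coda position; onsets are limited to one consonant).
Deleting the stranded consonants removes /ŋ/, /x/, /t/, /p/.

sənʃixɔ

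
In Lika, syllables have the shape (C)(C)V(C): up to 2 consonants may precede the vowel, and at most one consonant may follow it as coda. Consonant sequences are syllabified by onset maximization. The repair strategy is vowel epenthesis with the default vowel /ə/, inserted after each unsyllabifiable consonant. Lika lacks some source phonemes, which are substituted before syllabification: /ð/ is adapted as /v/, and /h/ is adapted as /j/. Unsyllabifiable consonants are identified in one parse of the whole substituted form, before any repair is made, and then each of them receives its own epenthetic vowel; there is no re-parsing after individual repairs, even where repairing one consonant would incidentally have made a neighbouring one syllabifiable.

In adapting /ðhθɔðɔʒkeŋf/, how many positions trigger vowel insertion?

After substitution the input is /vjθɔvɔʒkeŋf/.
The unsyllabifiable consonants are /v/, /f/; each receives one epenthetic vowel.

2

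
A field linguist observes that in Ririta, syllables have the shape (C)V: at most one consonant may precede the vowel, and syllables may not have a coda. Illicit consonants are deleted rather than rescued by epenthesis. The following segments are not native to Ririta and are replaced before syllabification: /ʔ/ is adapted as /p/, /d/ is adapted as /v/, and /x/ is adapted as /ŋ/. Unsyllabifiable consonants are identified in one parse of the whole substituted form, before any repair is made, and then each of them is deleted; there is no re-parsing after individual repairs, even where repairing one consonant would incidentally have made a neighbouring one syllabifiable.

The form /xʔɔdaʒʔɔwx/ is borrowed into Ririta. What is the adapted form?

pɔvapɔ

Substitution: /x/ → /ŋ/, /ʔ/ → /p/, /d/ → /v/, giving /ŋpɔvaʒpɔwŋ/.
Syllabifying with onset maximization leaves /ŋ/, /ʒ/, /w/, /ŋ/ stranded (no codas are permitted; onsets are limited to one consonant).
Deletion applies to /ŋ/, /ʒ/, /w/, /ŋ/.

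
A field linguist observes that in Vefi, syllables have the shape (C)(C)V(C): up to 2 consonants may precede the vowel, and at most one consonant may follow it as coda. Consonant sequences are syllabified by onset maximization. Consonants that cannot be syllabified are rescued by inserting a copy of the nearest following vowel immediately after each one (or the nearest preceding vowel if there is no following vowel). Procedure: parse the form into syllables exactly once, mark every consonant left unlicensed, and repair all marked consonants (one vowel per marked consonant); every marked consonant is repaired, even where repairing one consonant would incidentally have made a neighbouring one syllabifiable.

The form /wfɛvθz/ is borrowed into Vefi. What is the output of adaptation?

Under (C)(C)V(C), the unsyllabifiable consonants are /θ/, /z/ (at most one coda consonant is licensed; onsets may contain at most 2 consonants).
Epenthesis after each stranded consonant: /θ/ → /θɛ/, /z/ → /zɛ/.

wfɛvθɛzɛ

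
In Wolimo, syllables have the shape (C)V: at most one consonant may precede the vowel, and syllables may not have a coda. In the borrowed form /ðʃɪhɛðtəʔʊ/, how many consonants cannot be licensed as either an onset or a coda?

2

The consonants /ð/, /ð/ cannot be parsed into a legal (C)V syllable (no codas are permitted; onsets are limited to one consonant).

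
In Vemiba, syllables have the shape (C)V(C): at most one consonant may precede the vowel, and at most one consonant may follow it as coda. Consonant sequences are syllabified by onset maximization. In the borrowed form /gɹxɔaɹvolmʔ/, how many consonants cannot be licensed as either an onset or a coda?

4

Under (C)V(C), the unsyllabifiable consonants are /g/, /ɹ/, /m/, /ʔ/ (at most one coda consonant is licensed; onsets are limited to one consonant).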